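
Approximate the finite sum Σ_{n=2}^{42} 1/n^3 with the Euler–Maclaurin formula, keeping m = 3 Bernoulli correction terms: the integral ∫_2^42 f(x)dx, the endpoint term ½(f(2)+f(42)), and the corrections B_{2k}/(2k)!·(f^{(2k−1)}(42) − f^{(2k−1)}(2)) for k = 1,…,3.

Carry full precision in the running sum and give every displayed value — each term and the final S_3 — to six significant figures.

S_3 ≈ 0.201872

The integral term ∫_2^42 1/x^3 dx = 0.124717.
Boundary: ½(f(2) + f(42)) = ½(0.125000 + 1.34975e-05) = 0.0625067.
Running total after boundary: 0.187223.
Correction k=1: B_{2}/2! · (f^{(1)}(42) − f^{(1)}(2)) = 1/12 · (-9.64104e-07 − (-0.187500)) = 0.0156249.
Partial sum through k=1: 0.202848.
Correction k=2: B_{4}/4! · (f^{(3)}(42) − f^{(3)}(2)) = −1/720 · (-1.09309e-08 − (-0.937500)) = -0.00130208.
Partial sum through k=2: 0.201546.
Correction k=3: B_{6}/6! · (f^{(5)}(42) − f^{(5)}(2)) = 1/30240 · (-2.60259e-10 − (-9.84375)) = 0.000325521.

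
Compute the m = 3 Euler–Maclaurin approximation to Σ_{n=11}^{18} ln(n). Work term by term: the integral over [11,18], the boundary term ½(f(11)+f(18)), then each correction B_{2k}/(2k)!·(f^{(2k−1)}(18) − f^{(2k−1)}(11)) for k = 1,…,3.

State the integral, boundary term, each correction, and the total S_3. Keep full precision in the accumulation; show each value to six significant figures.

Integral: ∫_11^18 ln(x) dx = 18.6498.
½[f(11) + f(18)] = ½[2.39790 + 2.89037] = 2.64413.
Running total after boundary: 21.2940.
Correction k=1: B_{2}/2! · (f^{(1)}(18) − f^{(1)}(11)) = 1/12 · (0.0555556 − 0.0909091) = -0.00294613.
Partial sum through k=1: 21.2910.
Correction k=2: B_{4}/4! · (f^{(3)}(18) − f^{(3)}(11)) = −1/720 · (0.000342936 − 0.00150263) = 1.61069e-06.
Partial sum through k=2: 21.2910.
Correction k=3: B_{6}/6! · (f^{(5)}(18) − f^{(5)}(11)) = 1/30240 · (1.27013e-05 − 0.000149021) = -4.50793e-09.

S_3 ≈ 21.2910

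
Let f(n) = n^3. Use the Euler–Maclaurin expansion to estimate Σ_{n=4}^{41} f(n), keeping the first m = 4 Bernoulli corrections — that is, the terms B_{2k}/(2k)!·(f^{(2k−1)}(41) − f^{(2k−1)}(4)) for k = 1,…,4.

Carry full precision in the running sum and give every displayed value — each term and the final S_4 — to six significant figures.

∫_4^41 x^3 dx evaluates to 706376.
½[f(4) + f(41)] = ½[64.0000 + 68921.0] = 34492.5.
So far: 740869.
Order-1 term: 1/12 · (5043.00 − 48.0000) = 416.250.
Partial sum through k=1: 741285.
Order-2 term: −1/720 · (6.00000 − 6.00000) = 0.00000.
Partial sum through k=2: 741285.
Order-3 term: 1/30240 · (0.00000 − 0.00000) = 0.00000.
Partial sum through k=3: 741285.
Order-4 term: −1/1209600 · (0.00000 − 0.00000) = 0.00000.

S_4 ≈ 741285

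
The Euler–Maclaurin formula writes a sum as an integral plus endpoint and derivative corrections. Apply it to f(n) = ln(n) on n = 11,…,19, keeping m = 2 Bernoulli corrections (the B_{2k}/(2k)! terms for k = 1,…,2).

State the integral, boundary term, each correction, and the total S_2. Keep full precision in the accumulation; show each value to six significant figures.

S_2 ≈ 24.2355

Integral: ∫_11^19 ln(x) dx = 21.5675.
Boundary: ½(f(11) + f(19)) = ½(2.39790 + 2.94444) = 2.67117.
So far: 24.2387.
Correction k=1: B_{2}/2! · (f^{(1)}(19) − f^{(1)}(11)) = 1/12 · (0.0526316 − 0.0909091) = -0.00318979.
Running total after k=1: 24.2355.
Correction k=2: B_{4}/4! · (f^{(3)}(19) − f^{(3)}(11)) = −1/720 · (0.000291588 − 0.00150263) = 1.68200e-06.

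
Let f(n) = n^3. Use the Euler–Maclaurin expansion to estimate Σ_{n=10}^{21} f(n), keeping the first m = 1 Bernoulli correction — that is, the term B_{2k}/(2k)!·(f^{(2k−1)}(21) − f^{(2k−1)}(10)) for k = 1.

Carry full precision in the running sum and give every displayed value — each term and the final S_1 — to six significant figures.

The integral term ∫_10^21 x^3 dx = 46120.2.
Boundary: ½(f(10) + f(21)) = ½(1000.00 + 9261.00) = 5130.50.
So far: 51250.8.
Order-1 term: 1/12 · (1323.00 − 300.000) = 85.2500.

S_1 ≈ 51336.0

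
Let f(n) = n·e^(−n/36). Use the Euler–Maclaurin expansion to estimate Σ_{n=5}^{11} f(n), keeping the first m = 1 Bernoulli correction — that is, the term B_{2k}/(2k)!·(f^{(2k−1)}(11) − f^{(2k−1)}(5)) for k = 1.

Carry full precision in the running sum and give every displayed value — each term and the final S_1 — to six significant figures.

S_1 ≈ 44.2872

Integral: ∫_5^11 x·e^(−x/36) dx = 38.0792.
Boundary: ½(f(5) + f(11)) = ½(4.35162 + 8.10385) = 6.22774.
So far: 44.3070.
Order-1 term: 1/12 · (0.511607 − 0.749446) = -0.0198199.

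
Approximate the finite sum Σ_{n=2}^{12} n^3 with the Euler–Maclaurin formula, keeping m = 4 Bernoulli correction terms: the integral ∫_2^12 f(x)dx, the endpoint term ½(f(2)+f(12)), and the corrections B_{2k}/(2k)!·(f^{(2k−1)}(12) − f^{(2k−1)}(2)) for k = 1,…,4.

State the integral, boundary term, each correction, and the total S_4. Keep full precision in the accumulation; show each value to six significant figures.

∫_2^12 x^3 dx evaluates to 5180.00.
½[f(2) + f(12)] = ½[8.00000 + 1728.00] = 868.000.
So far: 6048.00.
Order-1 term: 1/12 · (432.000 − 12.0000) = 35.0000.
Running total after k=1: 6083.00.
Order-2 term: −1/720 · (6.00000 − 6.00000) = 0.00000.
Running total after k=2: 6083.00.
Order-3 term: 1/30240 · (0.00000 − 0.00000) = 0.00000.
Running total after k=3: 6083.00.
Order-4 term: −1/1209600 · (0.00000 − 0.00000) = 0.00000.

S_4 ≈ 6083.00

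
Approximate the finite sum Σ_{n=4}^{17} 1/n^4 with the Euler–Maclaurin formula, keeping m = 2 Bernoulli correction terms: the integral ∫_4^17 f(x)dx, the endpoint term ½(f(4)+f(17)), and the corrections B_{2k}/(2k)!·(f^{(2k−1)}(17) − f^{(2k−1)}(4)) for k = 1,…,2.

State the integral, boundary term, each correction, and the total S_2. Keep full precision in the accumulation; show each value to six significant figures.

S_2 ≈ 0.00741471

Integral: ∫_4^17 1/x^4 dx = 0.00514049.
Boundary: ½(f(4) + f(17)) = ½(0.00390625 + 1.19730e-05) = 0.00195911.
Integral + boundary = 0.00709960.
Order-1 term: 1/12 · (-2.81719e-06 − (-0.00390625)) = 0.000325286.
Running total after k=1: 0.00742488.
Order-2 term: −1/720 · (-2.92441e-07 − (-0.00732422)) = -1.01721e-05.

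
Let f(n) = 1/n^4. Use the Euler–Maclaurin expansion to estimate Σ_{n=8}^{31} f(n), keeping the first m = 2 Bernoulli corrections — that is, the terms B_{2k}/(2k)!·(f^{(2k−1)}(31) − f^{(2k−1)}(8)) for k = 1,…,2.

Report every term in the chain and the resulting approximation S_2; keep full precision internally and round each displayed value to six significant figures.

Integral: ∫_8^31 1/x^4 dx = 0.000639853.
Boundary: ½(f(8) + f(31)) = ½(0.000244141 + 1.08281e-06) = 0.000122612.
Running total after boundary: 0.000762464.
k=1: B_{2}/(2)! × [f^{(1)}(31) − f^{(1)}(8)] = 1/12 × (-1.39718e-07 − (-0.000122070)) = 1.01609e-05.
Running total after k=1: 0.000772625.
k=2: B_{4}/(4)! × [f^{(3)}(31) − f^{(3)}(8)] = −1/720 × (-4.36164e-09 − (-5.72205e-05)) = -7.94668e-08.

S_2 ≈ 0.000772546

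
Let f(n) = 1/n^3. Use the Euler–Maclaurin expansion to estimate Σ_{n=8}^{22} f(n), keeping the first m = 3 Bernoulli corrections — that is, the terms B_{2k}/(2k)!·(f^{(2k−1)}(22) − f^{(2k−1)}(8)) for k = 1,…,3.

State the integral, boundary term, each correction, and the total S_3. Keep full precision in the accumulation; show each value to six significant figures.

S_3 ≈ 0.00786262

Integral: ∫_8^22 1/x^3 dx = 0.00677944.
Endpoint term: (f(8) + f(22))/2 = (0.00195312 + 9.39144e-05)/2 = 0.00102352.
So far: 0.00780296.
k=1: B_{2}/(2)! × [f^{(1)}(22) − f^{(1)}(8)] = 1/12 × (-1.28065e-05 − (-0.000732422)) = 5.99679e-05.
After k=1: 0.00786293.
k=2: B_{4}/(4)! × [f^{(3)}(22) − f^{(3)}(8)] = −1/720 × (-5.29194e-07 − (-0.000228882)) = -3.17156e-07.
After k=2: 0.00786261.
k=3: B_{6}/(6)! × [f^{(5)}(22) − f^{(5)}(8)] = 1/30240 × (-4.59218e-08 − (-0.000150204)) = 4.96554e-09.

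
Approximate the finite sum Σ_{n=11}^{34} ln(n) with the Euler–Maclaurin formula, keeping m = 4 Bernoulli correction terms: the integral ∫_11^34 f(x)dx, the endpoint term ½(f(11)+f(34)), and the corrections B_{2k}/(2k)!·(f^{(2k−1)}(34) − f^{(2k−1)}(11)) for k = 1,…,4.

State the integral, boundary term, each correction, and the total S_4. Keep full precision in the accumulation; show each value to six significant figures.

Integral: ∫_11^34 ln(x) dx = 70.5194.
Endpoint term: (f(11) + f(34))/2 = (2.39790 + 3.52636)/2 = 2.96213.
Integral + boundary = 73.4815.
Order-1 term: 1/12 · (0.0294118 − 0.0909091) = -0.00512478.
Partial sum through k=1: 73.4764.
Order-2 term: −1/720 · (5.08854e-05 − 0.00150263) = 2.01631e-06.
Partial sum through k=2: 73.4764.
Order-3 term: 1/30240 · (5.28222e-07 − 0.000149021) = -4.91048e-09.
Partial sum through k=3: 73.4764.
Order-4 term: −1/1209600 · (1.37082e-08 − 3.69474e-05) = 3.05338e-11.

S_4 ≈ 73.4764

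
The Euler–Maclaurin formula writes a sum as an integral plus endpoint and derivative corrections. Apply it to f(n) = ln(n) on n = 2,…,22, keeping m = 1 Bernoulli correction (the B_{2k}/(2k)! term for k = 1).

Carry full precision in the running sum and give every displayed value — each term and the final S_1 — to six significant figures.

∫_2^22 ln(x) dx evaluates to 46.6166.
½[f(2) + f(22)] = ½[0.693147 + 3.09104] = 1.89209.
Integral + boundary = 48.5087.
Order-1 term: 1/12 · (0.0454545 − 0.500000) = -0.0378788.

S_1 ≈ 48.4709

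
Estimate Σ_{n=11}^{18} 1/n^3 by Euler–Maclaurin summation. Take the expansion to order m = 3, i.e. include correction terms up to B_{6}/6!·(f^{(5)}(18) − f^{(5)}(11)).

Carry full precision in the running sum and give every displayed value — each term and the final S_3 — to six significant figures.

S_3 ≈ 0.00306506

∫_11^18 1/x^3 dx evaluates to 0.00258902.
Endpoint term: (f(11) + f(18))/2 = (0.000751315 + 0.000171468)/2 = 0.000461391.
Running total after boundary: 0.00305041.
Correction k=1: B_{2}/2! · (f^{(1)}(18) − f^{(1)}(11)) = 1/12 · (-2.85780e-05 − (-0.000204904)) = 1.46938e-05.
Running total after k=1: 0.00306511.
Correction k=2: B_{4}/4! · (f^{(3)}(18) − f^{(3)}(11)) = −1/720 · (-1.76407e-06 − (-3.38684e-05)) = -4.45894e-08.
Running total after k=2: 0.00306506.
Correction k=3: B_{6}/6! · (f^{(5)}(18) − f^{(5)}(11)) = 1/30240 · (-2.28676e-07 − (-1.17560e-05)) = 3.81194e-10.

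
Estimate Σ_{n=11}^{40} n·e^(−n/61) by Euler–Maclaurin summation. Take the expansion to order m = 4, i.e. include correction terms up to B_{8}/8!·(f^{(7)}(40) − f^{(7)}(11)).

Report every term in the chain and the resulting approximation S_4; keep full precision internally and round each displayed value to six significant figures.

S_4 ≈ 484.313

Integral: ∫_11^40 x·e^(−x/61) dx = 469.382.
Endpoint term: (f(11) + f(40))/2 = (9.18496 + 20.7624)/2 = 14.9737.
So far: 484.355.
Order-1 term: 1/12 · (0.178692 − 0.684423) = -0.0421442.
Partial sum through k=1: 484.313.
Order-2 term: −1/720 · (0.000327012 − 0.000632737) = 4.24619e-07.
Partial sum through k=2: 484.313.
Order-3 term: 1/30240 · (1.62860e-07 − 2.90658e-07) = -4.22615e-12.
Partial sum through k=3: 484.313.
Order-4 term: −1/1209600 · (6.39174e-11 − 1.10527e-10) = 3.85332e-17.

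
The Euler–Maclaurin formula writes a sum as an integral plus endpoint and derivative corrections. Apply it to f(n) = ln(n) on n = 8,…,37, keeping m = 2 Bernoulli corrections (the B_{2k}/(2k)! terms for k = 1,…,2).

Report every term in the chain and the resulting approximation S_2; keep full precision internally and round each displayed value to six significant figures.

S_2 ≈ 90.8055

The integral term ∫_8^37 ln(x) dx = 87.9684.
Boundary: ½(f(8) + f(37)) = ½(2.07944 + 3.61092) = 2.84518.
So far: 90.8136.
Order-1 term: 1/12 · (0.0270270 − 0.125000) = -0.00816441.
Partial sum through k=1: 90.8054.
Order-2 term: −1/720 · (3.94843e-05 − 0.00390625) = 5.37051e-06.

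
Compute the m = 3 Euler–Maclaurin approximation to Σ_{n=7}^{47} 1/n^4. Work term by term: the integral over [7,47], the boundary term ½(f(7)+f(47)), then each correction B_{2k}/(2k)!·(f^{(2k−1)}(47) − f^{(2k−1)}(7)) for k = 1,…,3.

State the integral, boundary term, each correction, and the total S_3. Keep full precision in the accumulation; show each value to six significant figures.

S_3 ≈ 0.00119659

The integral term ∫_7^47 1/x^4 dx = 0.000968607.
Boundary: ½(f(7) + f(47)) = ½(0.000416493 + 2.04931e-07) = 0.000208349.
So far: 0.00117696.
k=1: B_{2}/(2)! × [f^{(1)}(47) − f^{(1)}(7)] = 1/12 × (-1.74410e-08 − (-0.000237996)) = 1.98316e-05.
Running total after k=1: 0.00119679.
k=2: B_{4}/(4)! × [f^{(3)}(47) − f^{(3)}(7)] = −1/720 × (-2.36862e-10 − (-0.000145712)) = -2.02377e-07.
Running total after k=2: 0.00119658.
k=3: B_{6}/(6)! × [f^{(5)}(47) − f^{(5)}(7)] = 1/30240 × (-6.00466e-12 − (-0.000166528)) = 5.50687e-09.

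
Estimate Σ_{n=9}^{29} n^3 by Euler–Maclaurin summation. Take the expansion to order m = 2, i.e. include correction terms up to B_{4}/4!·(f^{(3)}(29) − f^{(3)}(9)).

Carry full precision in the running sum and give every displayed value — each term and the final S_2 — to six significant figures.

S_2 ≈ 187929

The integral term ∫_9^29 x^3 dx = 175180.
Endpoint term: (f(9) + f(29))/2 = (729.000 + 24389.0)/2 = 12559.0.
So far: 187739.
Correction k=1: B_{2}/2! · (f^{(1)}(29) − f^{(1)}(9)) = 1/12 · (2523.00 − 243.000) = 190.000.
Running total after k=1: 187929.
Correction k=2: B_{4}/4! · (f^{(3)}(29) − f^{(3)}(9)) = −1/720 · (6.00000 − 6.00000) = 0.00000.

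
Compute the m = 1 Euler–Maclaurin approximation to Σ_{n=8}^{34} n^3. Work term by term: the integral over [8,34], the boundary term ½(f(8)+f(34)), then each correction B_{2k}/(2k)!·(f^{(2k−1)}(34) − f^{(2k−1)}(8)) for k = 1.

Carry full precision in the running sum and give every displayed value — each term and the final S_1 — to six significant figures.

S_1 ≈ 353241

The integral term ∫_8^34 x^3 dx = 333060.
½[f(8) + f(34)] = ½[512.000 + 39304.0] = 19908.0.
So far: 352968.
k=1: B_{2}/(2)! × [f^{(1)}(34) − f^{(1)}(8)] = 1/12 × (3468.00 − 192.000) = 273.000.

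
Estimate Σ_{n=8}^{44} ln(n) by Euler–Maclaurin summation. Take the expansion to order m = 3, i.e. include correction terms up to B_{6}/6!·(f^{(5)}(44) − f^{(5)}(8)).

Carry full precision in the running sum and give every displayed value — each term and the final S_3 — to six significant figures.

S_3 ≈ 116.792

The integral term ∫_8^44 ln(x) dx = 113.869.
Endpoint term: (f(8) + f(44))/2 = (2.07944 + 3.78419)/2 = 2.93182.
Integral + boundary = 116.801.
Order-1 term: 1/12 · (0.0227273 − 0.125000) = -0.00852273.
After k=1: 116.792.
Order-2 term: −1/720 · (2.34786e-05 − 0.00390625) = 5.39274e-06.
After k=2: 116.792.
Order-3 term: 1/30240 · (1.45528e-07 − 0.000732422) = -2.42155e-08.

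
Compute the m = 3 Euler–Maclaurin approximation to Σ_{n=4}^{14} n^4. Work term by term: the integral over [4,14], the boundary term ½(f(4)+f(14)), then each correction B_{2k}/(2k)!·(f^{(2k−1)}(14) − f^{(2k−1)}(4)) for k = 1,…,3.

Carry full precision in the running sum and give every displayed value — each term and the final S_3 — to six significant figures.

Integral: ∫_4^14 x^4 dx = 107360.
Endpoint term: (f(4) + f(14))/2 = (256.000 + 38416.0)/2 = 19336.0.
Integral + boundary = 126696.
Order-1 term: 1/12 · (10976.0 − 256.000) = 893.333.
Partial sum through k=1: 127589.
Order-2 term: −1/720 · (336.000 − 96.0000) = -0.333333.
Partial sum through k=2: 127589.
Order-3 term: 1/30240 · (0.00000 − 0.00000) = 0.00000.

S_3 ≈ 127589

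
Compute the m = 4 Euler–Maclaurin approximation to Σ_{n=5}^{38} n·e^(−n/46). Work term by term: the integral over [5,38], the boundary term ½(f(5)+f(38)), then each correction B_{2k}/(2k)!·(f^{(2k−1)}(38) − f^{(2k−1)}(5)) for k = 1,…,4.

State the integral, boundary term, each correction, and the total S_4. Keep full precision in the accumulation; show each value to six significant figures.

The integral term ∫_5^38 x·e^(−x/46) dx = 412.869.
Boundary: ½(f(5) + f(38)) = ½(4.48502 + 16.6348) = 10.5599.
Integral + boundary = 423.429.
k=1: B_{2}/(2)! × [f^{(1)}(38) − f^{(1)}(5)] = 1/12 × (0.0761320 − 0.799503) = -0.0602809.
After k=1: 423.369.
k=2: B_{4}/(4)! × [f^{(3)}(38) − f^{(3)}(5)] = −1/720 × (0.000449740 − 0.00122567) = 1.07768e-06.
After k=2: 423.369.
k=3: B_{6}/(6)! × [f^{(5)}(38) − f^{(5)}(5)] = 1/30240 × (4.08082e-07 − 9.79913e-07) = -1.89098e-11.
After k=3: 423.369.
k=4: B_{8}/(8)! × [f^{(7)}(38) − f^{(7)}(5)] = −1/1209600 × (2.85265e-10 − 6.52452e-10) = 3.03561e-16.

S_4 ≈ 423.369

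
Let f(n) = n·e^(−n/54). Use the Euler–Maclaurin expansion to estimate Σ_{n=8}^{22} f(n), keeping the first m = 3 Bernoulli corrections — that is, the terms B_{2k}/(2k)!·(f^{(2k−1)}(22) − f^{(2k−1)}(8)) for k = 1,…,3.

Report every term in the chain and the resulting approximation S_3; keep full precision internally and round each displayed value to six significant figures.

S_3 ≈ 167.041

Integral: ∫_8^22 x·e^(−x/54) dx = 156.301.
Boundary: ½(f(8) + f(22)) = ½(6.89843 + 14.6382) = 10.7683.
Running total after boundary: 167.069.
Order-1 term: 1/12 · (0.394295 − 0.734555) = -0.0283550.
After k=1: 167.041.
Order-2 term: −1/720 · (0.000591578 − 0.000843334) = 3.49661e-07.
After k=2: 167.041.
Order-3 term: 1/30240 · (3.59375e-07 − 4.92031e-07) = -4.38677e-12.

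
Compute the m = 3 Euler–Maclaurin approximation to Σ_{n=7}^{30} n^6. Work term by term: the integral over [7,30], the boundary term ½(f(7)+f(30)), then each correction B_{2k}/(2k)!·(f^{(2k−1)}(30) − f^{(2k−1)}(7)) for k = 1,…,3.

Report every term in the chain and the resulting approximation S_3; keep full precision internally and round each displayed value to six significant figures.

Integral: ∫_7^30 x^6 dx = 3.12417e+09.
Endpoint term: (f(7) + f(30))/2 = (117649 + 7.29000e+08)/2 = 3.64559e+08.
Running total after boundary: 3.48873e+09.
k=1: B_{2}/(2)! × [f^{(1)}(30) − f^{(1)}(7)] = 1/12 × (1.45800e+08 − 100842) = 1.21416e+07.
Running total after k=1: 3.50087e+09.
k=2: B_{4}/(4)! × [f^{(3)}(30) − f^{(3)}(7)] = −1/720 × (3.24000e+06 − 41160.0) = -4442.83.
Running total after k=2: 3.50086e+09.
k=3: B_{6}/(6)! × [f^{(5)}(30) − f^{(5)}(7)] = 1/30240 × (21600.0 − 5040.00) = 0.547619.

S_3 ≈ 3.50086e+09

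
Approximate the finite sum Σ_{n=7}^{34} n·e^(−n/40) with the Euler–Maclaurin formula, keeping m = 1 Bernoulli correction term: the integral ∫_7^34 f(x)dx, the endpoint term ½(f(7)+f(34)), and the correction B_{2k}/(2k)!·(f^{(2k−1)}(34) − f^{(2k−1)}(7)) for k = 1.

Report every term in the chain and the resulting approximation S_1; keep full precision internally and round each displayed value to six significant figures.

S_1 ≈ 323.183

∫_7^34 x·e^(−x/40) dx evaluates to 313.031.
Boundary: ½(f(7) + f(34)) = ½(5.87620 + 14.5321) = 10.2042.
Running total after boundary: 323.235.
Order-1 term: 1/12 · (0.0641122 − 0.692552) = -0.0523700.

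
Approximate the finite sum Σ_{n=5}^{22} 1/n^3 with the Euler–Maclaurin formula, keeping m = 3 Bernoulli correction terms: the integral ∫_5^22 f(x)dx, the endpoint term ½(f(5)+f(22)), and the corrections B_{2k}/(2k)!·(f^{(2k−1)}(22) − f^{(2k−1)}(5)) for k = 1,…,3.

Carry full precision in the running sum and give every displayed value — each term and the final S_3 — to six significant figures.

S_3 ≈ 0.0234077

The integral term ∫_5^22 1/x^3 dx = 0.0189669.
Endpoint term: (f(5) + f(22))/2 = (0.00800000 + 9.39144e-05)/2 = 0.00404696.
Integral + boundary = 0.0230139.
k=1: B_{2}/(2)! × [f^{(1)}(22) − f^{(1)}(5)] = 1/12 × (-1.28065e-05 − (-0.00480000)) = 0.000398933.
Partial sum through k=1: 0.0234128.
k=2: B_{4}/(4)! × [f^{(3)}(22) − f^{(3)}(5)] = −1/720 × (-5.29194e-07 − (-0.00384000)) = -5.33260e-06.
Partial sum through k=2: 0.0234075.
k=3: B_{6}/(6)! × [f^{(5)}(22) − f^{(5)}(5)] = 1/30240 × (-4.59218e-08 − (-0.00645120)) = 2.13332e-07.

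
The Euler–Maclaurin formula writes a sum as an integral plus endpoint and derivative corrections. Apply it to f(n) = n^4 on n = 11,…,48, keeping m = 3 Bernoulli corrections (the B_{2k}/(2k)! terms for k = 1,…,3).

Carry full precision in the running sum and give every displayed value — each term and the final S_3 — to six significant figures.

S_3 ≈ 5.36265e+07

The integral term ∫_11^48 x^4 dx = 5.09286e+07.
½[f(11) + f(48)] = ½[14641.0 + 5.30842e+06] = 2.66153e+06.
Integral + boundary = 5.35901e+07.
Correction k=1: B_{2}/2! · (f^{(1)}(48) − f^{(1)}(11)) = 1/12 · (442368 − 5324.00) = 36420.3.
Running total after k=1: 5.36265e+07.
Correction k=2: B_{4}/4! · (f^{(3)}(48) − f^{(3)}(11)) = −1/720 · (1152.00 − 264.000) = -1.23333.
Running total after k=2: 5.36265e+07.
Correction k=3: B_{6}/6! · (f^{(5)}(48) − f^{(5)}(11)) = 1/30240 · (0.00000 − 0.00000) = 0.00000.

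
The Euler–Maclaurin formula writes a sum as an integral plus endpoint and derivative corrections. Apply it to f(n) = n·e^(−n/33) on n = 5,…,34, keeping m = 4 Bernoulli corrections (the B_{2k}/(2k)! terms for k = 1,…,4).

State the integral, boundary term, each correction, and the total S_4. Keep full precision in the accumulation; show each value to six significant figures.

Integral: ∫_5^34 x·e^(−x/33) dx = 288.590.
Endpoint term: (f(5) + f(34))/2 = (4.29702 + 12.1346)/2 = 8.21579.
Integral + boundary = 296.806.
Order-1 term: 1/12 · (-0.0108151 − 0.729192) = -0.0616673.
After k=1: 296.745.
Order-2 term: −1/720 · (0.000645530 − 0.00224794) = 2.22556e-06.
After k=2: 296.745.
Order-3 term: 1/30240 · (1.19467e-06 − 3.51357e-06) = -7.66832e-11.
After k=3: 296.745.
Order-4 term: −1/1209600 · (1.64973e-09 − 4.55731e-09) = 2.40375e-15.

S_4 ≈ 296.745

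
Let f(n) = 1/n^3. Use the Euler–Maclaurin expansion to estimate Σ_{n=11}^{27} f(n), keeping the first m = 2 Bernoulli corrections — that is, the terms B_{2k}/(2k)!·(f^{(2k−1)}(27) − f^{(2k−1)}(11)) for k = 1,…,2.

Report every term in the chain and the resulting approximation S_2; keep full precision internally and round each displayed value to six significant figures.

The integral term ∫_11^27 1/x^3 dx = 0.00344636.
Endpoint term: (f(11) + f(27))/2 = (0.000751315 + 5.08053e-05)/2 = 0.000401060.
Running total after boundary: 0.00384742.
k=1: B_{2}/(2)! × [f^{(1)}(27) − f^{(1)}(11)] = 1/12 × (-5.64503e-06 − (-0.000204904)) = 1.66049e-05.
Running total after k=1: 0.00386403.
k=2: B_{4}/(4)! × [f^{(3)}(27) − f^{(3)}(11)] = −1/720 × (-1.54870e-07 − (-3.38684e-05)) = -4.68244e-08.

S_2 ≈ 0.00386398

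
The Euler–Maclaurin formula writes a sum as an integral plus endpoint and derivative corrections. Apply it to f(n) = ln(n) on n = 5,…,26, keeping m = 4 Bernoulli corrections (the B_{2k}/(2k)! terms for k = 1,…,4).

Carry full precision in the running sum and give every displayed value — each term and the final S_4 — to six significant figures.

Integral: ∫_5^26 ln(x) dx = 55.6633.
Boundary: ½(f(5) + f(26)) = ½(1.60944 + 3.25810) = 2.43377.
Running total after boundary: 58.0971.
Order-1 term: 1/12 · (0.0384615 − 0.200000) = -0.0134615.
After k=1: 58.0836.
Order-2 term: −1/720 · (0.000113792 − 0.0160000) = 2.20642e-05.
After k=2: 58.0836.
Order-3 term: 1/30240 · (2.01997e-06 − 0.00768000) = -2.53901e-07.
After k=3: 58.0836.
Order-4 term: −1/1209600 · (8.96436e-08 − 0.00921600) = 7.61897e-09.

S_4 ≈ 58.0836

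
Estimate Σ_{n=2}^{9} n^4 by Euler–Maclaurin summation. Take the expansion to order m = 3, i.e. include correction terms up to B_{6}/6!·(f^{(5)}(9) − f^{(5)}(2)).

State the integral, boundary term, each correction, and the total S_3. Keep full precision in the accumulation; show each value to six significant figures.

S_3 ≈ 15332.0

∫_2^9 x^4 dx evaluates to 11803.4.
½[f(2) + f(9)] = ½[16.0000 + 6561.00] = 3288.50.
Integral + boundary = 15091.9.
Order-1 term: 1/12 · (2916.00 − 32.0000) = 240.333.
After k=1: 15332.2.
Order-2 term: −1/720 · (216.000 − 48.0000) = -0.233333.
After k=2: 15332.0.
Order-3 term: 1/30240 · (0.00000 − 0.00000) = 0.00000.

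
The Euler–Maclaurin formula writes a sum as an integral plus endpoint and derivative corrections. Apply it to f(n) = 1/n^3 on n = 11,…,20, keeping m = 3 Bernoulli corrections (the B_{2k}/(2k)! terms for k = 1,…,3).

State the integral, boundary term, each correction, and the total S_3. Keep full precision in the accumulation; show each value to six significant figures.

The integral term ∫_11^20 1/x^3 dx = 0.00288223.
Endpoint term: (f(11) + f(20))/2 = (0.000751315 + 0.000125000)/2 = 0.000438157.
Integral + boundary = 0.00332039.
Order-1 term: 1/12 · (-1.87500e-05 − (-0.000204904)) = 1.55128e-05.
After k=1: 0.00333590.
Order-2 term: −1/720 · (-9.37500e-07 − (-3.38684e-05)) = -4.57374e-08.
After k=2: 0.00333586.
Order-3 term: 1/30240 · (-9.84375e-08 − (-1.17560e-05)) = 3.85501e-10.

S_3 ≈ 0.00333586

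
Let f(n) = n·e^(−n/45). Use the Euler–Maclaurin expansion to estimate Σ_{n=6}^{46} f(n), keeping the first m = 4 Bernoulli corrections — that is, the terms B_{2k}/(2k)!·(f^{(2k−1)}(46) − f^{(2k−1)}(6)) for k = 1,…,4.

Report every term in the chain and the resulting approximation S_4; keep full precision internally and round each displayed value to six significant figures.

S_4 ≈ 546.001

∫_6^46 x·e^(−x/45) dx evaluates to 535.164.
½[f(6) + f(46)] = ½[5.25104 + 16.5505] = 10.9008.
Running total after boundary: 546.065.
k=1: B_{2}/(2)! × [f^{(1)}(46) − f^{(1)}(6)] = 1/12 × (-0.00799543 − 0.758484) = -0.0638732.
Partial sum through k=1: 546.001.
k=2: B_{4}/(4)! × [f^{(3)}(46) − f^{(3)}(6)] = −1/720 × (0.000351404 − 0.00123893) = 1.23267e-06.
Partial sum through k=2: 546.001.
k=3: B_{6}/(6)! × [f^{(5)}(46) − f^{(5)}(6)] = 1/30240 × (3.49016e-07 − 1.03867e-06) = -2.28059e-11.
Partial sum through k=3: 546.001.
k=4: B_{8}/(8)! × [f^{(7)}(46) − f^{(7)}(6)] = −1/1209600 × (2.59012e-10 − 7.23711e-10) = 3.84176e-16.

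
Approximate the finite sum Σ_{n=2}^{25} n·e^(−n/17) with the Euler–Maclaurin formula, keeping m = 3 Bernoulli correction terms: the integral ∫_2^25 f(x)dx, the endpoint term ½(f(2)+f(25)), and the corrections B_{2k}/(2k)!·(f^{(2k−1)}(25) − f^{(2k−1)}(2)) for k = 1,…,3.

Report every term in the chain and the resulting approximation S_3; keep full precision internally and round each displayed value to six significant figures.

S_3 ≈ 126.767

The integral term ∫_2^25 x·e^(−x/17) dx = 123.080.
Boundary: ½(f(2) + f(25)) = ½(1.77802 + 5.74476) = 3.76139.
Running total after boundary: 126.841.
Correction k=1: B_{2}/2! · (f^{(1)}(25) − f^{(1)}(2)) = 1/12 · (-0.108137 − 0.784420) = -0.0743797.
Running total after k=1: 126.767.
Correction k=2: B_{4}/4! · (f^{(3)}(25) − f^{(3)}(2)) = −1/720 · (0.00121607 − 0.00886657) = 1.06257e-05.
Running total after k=2: 126.767.
Correction k=3: B_{6}/6! · (f^{(5)}(25) − f^{(5)}(2)) = 1/30240 · (9.71043e-06 − 5.19685e-05) = -1.39742e-09.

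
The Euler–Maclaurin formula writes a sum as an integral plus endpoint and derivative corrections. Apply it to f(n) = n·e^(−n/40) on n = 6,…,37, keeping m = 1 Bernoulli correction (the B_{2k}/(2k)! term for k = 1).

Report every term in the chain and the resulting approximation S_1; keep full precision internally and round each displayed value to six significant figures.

S_1 ≈ 372.245

∫_6^37 x·e^(−x/40) dx evaluates to 362.386.
Boundary: ½(f(6) + f(37)) = ½(5.16425 + 14.6717) = 9.91796.
So far: 372.304.
k=1: B_{2}/(2)! × [f^{(1)}(37) − f^{(1)}(6)] = 1/12 × (0.0297399 − 0.731602) = -0.0584885.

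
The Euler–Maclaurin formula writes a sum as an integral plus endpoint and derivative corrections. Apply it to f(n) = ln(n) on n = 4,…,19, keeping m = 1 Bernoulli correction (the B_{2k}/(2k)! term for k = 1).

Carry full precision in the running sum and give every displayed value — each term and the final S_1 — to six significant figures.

The integral term ∫_4^19 ln(x) dx = 35.3992.
Endpoint term: (f(4) + f(19))/2 = (1.38629 + 2.94444)/2 = 2.16537.
So far: 37.5645.
Correction k=1: B_{2}/2! · (f^{(1)}(19) − f^{(1)}(4)) = 1/12 · (0.0526316 − 0.250000) = -0.0164474.

S_1 ≈ 37.5481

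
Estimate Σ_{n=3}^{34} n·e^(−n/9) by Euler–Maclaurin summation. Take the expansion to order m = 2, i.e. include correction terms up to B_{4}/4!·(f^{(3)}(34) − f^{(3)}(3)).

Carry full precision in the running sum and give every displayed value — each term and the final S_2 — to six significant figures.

S_2 ≈ 69.9519

Integral: ∫_3^34 x·e^(−x/9) dx = 68.5334.
Endpoint term: (f(3) + f(34))/2 = (2.14959 + 0.777698)/2 = 1.46365.
So far: 69.9970.
k=1: B_{2}/(2)! × [f^{(1)}(34) − f^{(1)}(3)] = 1/12 × (-0.0635374 − 0.477688) = -0.0451021.
Partial sum through k=1: 69.9519.
k=2: B_{4}/(4)! × [f^{(3)}(34) − f^{(3)}(3)] = −1/720 × (-0.000219635 − 0.0235895) = 3.30683e-05.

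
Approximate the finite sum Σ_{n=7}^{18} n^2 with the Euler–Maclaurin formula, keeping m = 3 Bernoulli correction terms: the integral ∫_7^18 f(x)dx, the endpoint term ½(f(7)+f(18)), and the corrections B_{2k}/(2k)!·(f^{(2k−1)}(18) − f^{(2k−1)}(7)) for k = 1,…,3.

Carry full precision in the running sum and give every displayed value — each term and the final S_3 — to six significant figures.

Integral: ∫_7^18 x^2 dx = 1829.67.
Endpoint term: (f(7) + f(18))/2 = (49.0000 + 324.000)/2 = 186.500.
Integral + boundary = 2016.17.
k=1: B_{2}/(2)! × [f^{(1)}(18) − f^{(1)}(7)] = 1/12 × (36.0000 − 14.0000) = 1.83333.
Running total after k=1: 2018.00.
k=2: B_{4}/(4)! × [f^{(3)}(18) − f^{(3)}(7)] = −1/720 × (0.00000 − 0.00000) = 0.00000.
Running total after k=2: 2018.00.
k=3: B_{6}/(6)! × [f^{(5)}(18) − f^{(5)}(7)] = 1/30240 × (0.00000 − 0.00000) = 0.00000.

S_3 ≈ 2018.00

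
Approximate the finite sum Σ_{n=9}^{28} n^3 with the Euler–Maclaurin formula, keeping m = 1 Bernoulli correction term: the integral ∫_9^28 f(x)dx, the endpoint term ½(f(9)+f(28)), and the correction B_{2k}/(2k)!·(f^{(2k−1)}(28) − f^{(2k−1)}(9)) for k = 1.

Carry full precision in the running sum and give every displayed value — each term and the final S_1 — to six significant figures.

S_1 ≈ 163540

The integral term ∫_9^28 x^3 dx = 152024.
Boundary: ½(f(9) + f(28)) = ½(729.000 + 21952.0) = 11340.5.
Running total after boundary: 163364.
Correction k=1: B_{2}/2! · (f^{(1)}(28) − f^{(1)}(9)) = 1/12 · (2352.00 − 243.000) = 175.750.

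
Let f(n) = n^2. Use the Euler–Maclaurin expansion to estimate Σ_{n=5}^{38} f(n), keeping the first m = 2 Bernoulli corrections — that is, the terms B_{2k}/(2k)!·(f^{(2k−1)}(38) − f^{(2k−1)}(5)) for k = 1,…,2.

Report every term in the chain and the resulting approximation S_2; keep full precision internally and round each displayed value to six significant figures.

The integral term ∫_5^38 x^2 dx = 18249.0.
½[f(5) + f(38)] = ½[25.0000 + 1444.00] = 734.500.
Integral + boundary = 18983.5.
k=1: B_{2}/(2)! × [f^{(1)}(38) − f^{(1)}(5)] = 1/12 × (76.0000 − 10.0000) = 5.50000.
Running total after k=1: 18989.0.
k=2: B_{4}/(4)! × [f^{(3)}(38) − f^{(3)}(5)] = −1/720 × (0.00000 − 0.00000) = 0.00000.

S_2 ≈ 18989.0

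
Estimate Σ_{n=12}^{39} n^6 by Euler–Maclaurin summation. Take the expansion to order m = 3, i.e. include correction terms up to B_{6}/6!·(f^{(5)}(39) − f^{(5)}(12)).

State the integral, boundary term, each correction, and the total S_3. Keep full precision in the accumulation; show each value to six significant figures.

Integral: ∫_12^39 x^6 dx = 1.95993e+10.
Endpoint term: (f(12) + f(39))/2 = (2.98598e+06 + 3.51874e+09)/2 = 1.76086e+09.
Integral + boundary = 2.13602e+10.
k=1: B_{2}/(2)! × [f^{(1)}(39) − f^{(1)}(12)] = 1/12 × (5.41345e+08 − 1.49299e+06) = 4.49877e+07.
Running total after k=1: 2.14052e+10.
k=2: B_{4}/(4)! × [f^{(3)}(39) − f^{(3)}(12)] = −1/720 × (7.11828e+06 − 207360) = -9598.50.
Running total after k=2: 2.14052e+10.
k=3: B_{6}/(6)! × [f^{(5)}(39) − f^{(5)}(12)] = 1/30240 × (28080.0 − 8640.00) = 0.642857.

S_3 ≈ 2.14052e+10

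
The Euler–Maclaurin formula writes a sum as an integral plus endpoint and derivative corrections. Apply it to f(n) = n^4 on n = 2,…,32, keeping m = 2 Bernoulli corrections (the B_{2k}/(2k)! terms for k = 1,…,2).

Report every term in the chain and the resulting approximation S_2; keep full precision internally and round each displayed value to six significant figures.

The integral term ∫_2^32 x^4 dx = 6.71088e+06.
Boundary: ½(f(2) + f(32)) = ½(16.0000 + 1.04858e+06) = 524296.
Running total after boundary: 7.23518e+06.
Correction k=1: B_{2}/2! · (f^{(1)}(32) − f^{(1)}(2)) = 1/12 · (131072 − 32.0000) = 10920.0.
Partial sum through k=1: 7.24610e+06.
Correction k=2: B_{4}/4! · (f^{(3)}(32) − f^{(3)}(2)) = −1/720 · (768.000 − 48.0000) = -1.00000.

S_2 ≈ 7.24610e+06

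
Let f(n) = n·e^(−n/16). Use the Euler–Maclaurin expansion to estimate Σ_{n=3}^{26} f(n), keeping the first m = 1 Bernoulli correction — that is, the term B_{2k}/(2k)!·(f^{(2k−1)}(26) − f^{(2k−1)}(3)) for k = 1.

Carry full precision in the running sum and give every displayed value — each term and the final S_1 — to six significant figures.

S_1 ≈ 123.437

The integral term ∫_3^26 x·e^(−x/16) dx = 119.700.
Endpoint term: (f(3) + f(26))/2 = (2.48709 + 5.11970)/2 = 3.80340.
Integral + boundary = 123.504.
k=1: B_{2}/(2)! × [f^{(1)}(26) − f^{(1)}(3)] = 1/12 × (-0.123070 − 0.673586) = -0.0663880.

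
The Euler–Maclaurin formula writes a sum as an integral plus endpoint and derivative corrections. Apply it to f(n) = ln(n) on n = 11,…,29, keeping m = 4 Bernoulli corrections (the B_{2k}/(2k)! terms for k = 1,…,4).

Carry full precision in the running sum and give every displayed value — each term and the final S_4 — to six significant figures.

The integral term ∫_11^29 ln(x) dx = 53.2747.
Boundary: ½(f(11) + f(29)) = ½(2.39790 + 3.36730) = 2.88260.
Integral + boundary = 56.1573.
Order-1 term: 1/12 · (0.0344828 − 0.0909091) = -0.00470219.
Running total after k=1: 56.1526.
Order-2 term: −1/720 · (8.20042e-05 − 0.00150263) = 1.97309e-06.
Running total after k=2: 56.1526.
Order-3 term: 1/30240 · (1.17010e-06 − 0.000149021) = -4.88925e-09.
Running total after k=3: 56.1526.
Order-4 term: −1/1209600 · (4.17394e-08 − 3.69474e-05) = 3.05106e-11.

S_4 ≈ 56.1526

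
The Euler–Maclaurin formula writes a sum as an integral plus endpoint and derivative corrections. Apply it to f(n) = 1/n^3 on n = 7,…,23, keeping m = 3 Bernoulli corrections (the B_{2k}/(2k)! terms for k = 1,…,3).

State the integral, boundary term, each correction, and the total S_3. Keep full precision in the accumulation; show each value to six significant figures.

S_3 ≈ 0.0108603

The integral term ∫_7^23 1/x^3 dx = 0.00925890.
Boundary: ½(f(7) + f(23)) = ½(0.00291545 + 8.21895e-05) = 0.00149882.
So far: 0.0107577.
Order-1 term: 1/12 · (-1.07204e-05 − (-0.00124948)) = 0.000103230.
After k=1: 0.0108610.
Order-2 term: −1/720 · (-4.05307e-07 − (-0.000509992)) = -7.07759e-07.
After k=2: 0.0108602.
Order-3 term: 1/30240 · (-3.21794e-08 − (-0.000437136)) = 1.44545e-08.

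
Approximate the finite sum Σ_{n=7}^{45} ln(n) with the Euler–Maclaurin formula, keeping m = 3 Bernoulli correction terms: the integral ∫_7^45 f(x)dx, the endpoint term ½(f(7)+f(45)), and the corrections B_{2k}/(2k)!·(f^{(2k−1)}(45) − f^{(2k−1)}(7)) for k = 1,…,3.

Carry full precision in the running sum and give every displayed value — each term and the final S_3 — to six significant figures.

The integral term ∫_7^45 ln(x) dx = 119.678.
Boundary: ½(f(7) + f(45)) = ½(1.94591 + 3.80666) = 2.87629.
So far: 122.555.
Correction k=1: B_{2}/2! · (f^{(1)}(45) − f^{(1)}(7)) = 1/12 · (0.0222222 − 0.142857) = -0.0100529.
Running total after k=1: 122.545.
Correction k=2: B_{4}/4! · (f^{(3)}(45) − f^{(3)}(7)) = −1/720 · (2.19479e-05 − 0.00583090) = 8.06799e-06.
Running total after k=2: 122.545.
Correction k=3: B_{6}/6! · (f^{(5)}(45) − f^{(5)}(7)) = 1/30240 · (1.30061e-07 − 0.00142798) = -4.72171e-08.

S_3 ≈ 122.545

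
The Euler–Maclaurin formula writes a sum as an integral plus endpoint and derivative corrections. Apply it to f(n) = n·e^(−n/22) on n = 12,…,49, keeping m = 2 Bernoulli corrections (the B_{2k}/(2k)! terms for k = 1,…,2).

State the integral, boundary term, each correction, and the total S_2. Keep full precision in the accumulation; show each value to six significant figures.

S_2 ≈ 271.193

∫_12^49 x·e^(−x/22) dx evaluates to 265.106.
Boundary: ½(f(12) + f(49)) = ½(6.95494 + 5.28328) = 6.11911.
Integral + boundary = 271.226.
Order-1 term: 1/12 · (-0.132327 − 0.263445) = -0.0329810.
After k=1: 271.193.
Order-2 term: −1/720 · (0.000172143 − 0.00293926) = 3.84322e-06.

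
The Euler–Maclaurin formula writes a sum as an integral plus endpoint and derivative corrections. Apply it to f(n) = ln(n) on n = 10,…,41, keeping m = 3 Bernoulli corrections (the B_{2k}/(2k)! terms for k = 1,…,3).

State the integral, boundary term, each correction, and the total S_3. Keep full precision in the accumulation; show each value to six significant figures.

S_3 ≈ 101.232

The integral term ∫_10^41 ln(x) dx = 98.2306.
Boundary: ½(f(10) + f(41)) = ½(2.30259 + 3.71357) = 3.00808.
Integral + boundary = 101.239.
Correction k=1: B_{2}/2! · (f^{(1)}(41) − f^{(1)}(10)) = 1/12 · (0.0243902 − 0.100000) = -0.00630081.
Running total after k=1: 101.232.
Correction k=2: B_{4}/4! · (f^{(3)}(41) − f^{(3)}(10)) = −1/720 · (2.90187e-05 − 0.00200000) = 2.73747e-06.
Running total after k=2: 101.232.
Correction k=3: B_{6}/6! · (f^{(5)}(41) − f^{(5)}(10)) = 1/30240 · (2.07153e-07 − 0.000240000) = -7.92966e-09.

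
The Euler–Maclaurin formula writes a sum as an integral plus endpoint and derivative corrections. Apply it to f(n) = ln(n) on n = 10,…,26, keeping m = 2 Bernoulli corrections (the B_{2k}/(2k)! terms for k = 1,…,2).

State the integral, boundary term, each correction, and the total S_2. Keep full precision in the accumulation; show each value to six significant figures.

S_2 ≈ 48.4599

Integral: ∫_10^26 ln(x) dx = 45.6847.
½[f(10) + f(26)] = ½[2.30259 + 3.25810] = 2.78034.
Integral + boundary = 48.4650.
k=1: B_{2}/(2)! × [f^{(1)}(26) − f^{(1)}(10)] = 1/12 × (0.0384615 − 0.100000) = -0.00512821.
Partial sum through k=1: 48.4599.
k=2: B_{4}/(4)! × [f^{(3)}(26) − f^{(3)}(10)] = −1/720 × (0.000113792 − 0.00200000) = 2.61973e-06.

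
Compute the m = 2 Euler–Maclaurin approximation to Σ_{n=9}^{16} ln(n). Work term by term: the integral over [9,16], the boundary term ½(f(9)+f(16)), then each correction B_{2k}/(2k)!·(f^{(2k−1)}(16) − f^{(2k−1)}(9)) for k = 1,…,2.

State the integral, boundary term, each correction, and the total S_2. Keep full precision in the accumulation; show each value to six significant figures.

Integral: ∫_9^16 ln(x) dx = 17.5864.
Boundary: ½(f(9) + f(16)) = ½(2.19722 + 2.77259) = 2.48491.
Running total after boundary: 20.0713.
Correction k=1: B_{2}/2! · (f^{(1)}(16) − f^{(1)}(9)) = 1/12 · (0.0625000 − 0.111111) = -0.00405093.
Partial sum through k=1: 20.0673.
Correction k=2: B_{4}/4! · (f^{(3)}(16) − f^{(3)}(9)) = −1/720 · (0.000488281 − 0.00274348) = 3.13223e-06.

S_2 ≈ 20.0673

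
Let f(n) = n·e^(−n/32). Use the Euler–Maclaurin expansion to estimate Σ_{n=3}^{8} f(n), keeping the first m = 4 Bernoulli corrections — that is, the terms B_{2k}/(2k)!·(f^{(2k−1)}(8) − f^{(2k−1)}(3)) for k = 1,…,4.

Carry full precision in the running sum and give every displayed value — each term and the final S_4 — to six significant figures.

The integral term ∫_3^8 x·e^(−x/32) dx = 22.9066.
Endpoint term: (f(3) + f(8))/2 = (2.73153 + 6.23041)/2 = 4.48097.
So far: 27.3876.
k=1: B_{2}/(2)! × [f^{(1)}(8) − f^{(1)}(3)] = 1/12 × (0.584101 − 0.825150) = -0.0200875.
Running total after k=1: 27.3675.
k=2: B_{4}/(4)! × [f^{(3)}(8) − f^{(3)}(3)] = −1/720 × (0.00209151 − 0.00258415) = 6.84229e-07.
Running total after k=2: 27.3675.
k=3: B_{6}/(6)! × [f^{(5)}(8) − f^{(5)}(3)] = 1/30240 × (3.52793e-06 − 4.26025e-06) = -2.42168e-11.
Running total after k=3: 27.3675.
k=4: B_{8}/(8)! × [f^{(7)}(8) − f^{(7)}(3)] = −1/1209600 × (4.89587e-09 − 5.85635e-09) = 7.94047e-16.

S_4 ≈ 27.3675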